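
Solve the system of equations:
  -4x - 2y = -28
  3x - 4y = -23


Using Cramer's rule:
Determinant D = (-4)(-4) - (3)(-2) = 16 + 6 = 22
Dx = (-28)(-4) - (-23)(-2) = 112 - 46 = 66
Dy = (-4)(-23) - (3)(-28) = 92 + 84 = 176
x = Dx/D = 66/22 = 3
y = Dy/D = 176/22 = 8

x = 3, y = 8


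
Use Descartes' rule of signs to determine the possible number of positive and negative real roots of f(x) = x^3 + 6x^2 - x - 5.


Descartes' rule of signs:

For positive roots, count sign changes in f(x) = x^3 + 6x^2 - x - 5:
Signs of coefficients: +, +, -, -
Number of sign changes: 1
Possible positive real roots: 1

For negative roots, examine f(-x) = -x^3 + 6x^2 + x - 5:
Signs of coefficients: -, +, +, -
Number of sign changes: 2
Possible negative real roots: 2, 0

Positive roots: 1; Negative roots: 2 or 0


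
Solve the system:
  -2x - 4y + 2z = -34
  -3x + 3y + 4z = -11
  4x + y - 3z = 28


Using Cramer's rule. Expand each determinant along the first row.
D  = (-2)*[3*(-3) - 4*1] - (-4)*[(-3)*(-3) - 4*4] + 2*[(-3)*1 - 3*4]
  = (-2)*(-13) - (-4)*(-7) + 2*(-15) = -32
Dx = (-34)*[3*(-3) - 4*1] - (-4)*[(-11)*(-3) - 4*28] + 2*[(-11)*1 - 3*28]
  = (-34)*(-13) - (-4)*(-79) + 2*(-95) = -64
Dy = (-2)*[(-11)*(-3) - 4*28] - (-34)*[(-3)*(-3) - 4*4] + 2*[(-3)*28 - (-11)*4]
  = (-2)*(-79) - (-34)*(-7) + 2*(-40) = -160
Dz = (-2)*[3*28 - (-11)*1] - (-4)*[(-3)*28 - (-11)*4] + (-34)*[(-3)*1 - 3*4]
  = (-2)*(95) - (-4)*(-40) + (-34)*(-15) = 160
x = Dx/D = -64/-32 = 2, y = Dy/D = -160/-32 = 5, z = Dz/D = 160/-32 = -5
Check eq1: (-2)(2) + (-4)(5) + (2)(-5) = -34 = -34 ✓
Check eq2: (-3)(2) + (3)(5) + (4)(-5) = -11 = -11 ✓
Check eq3: (4)(2) + (1)(5) + (-3)(-5) = 28 = 28 ✓

x = 2, y = 5, z = -5


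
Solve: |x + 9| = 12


An absolute value equation |expr| = 12 gives two cases:
Case 1: x + 9 = 12
  x = 3, so x = 3
Case 2: x + 9 = -12
  x = -21, so x = -21

x = -21, x = 3


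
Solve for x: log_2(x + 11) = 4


Convert to exponential form: x + 11 = 2^4 = 16
x = 16 - 11 = 5
Check: log_2(5 + 11) = log_2(16) = log_2(16) = 4 ✓

x = 5


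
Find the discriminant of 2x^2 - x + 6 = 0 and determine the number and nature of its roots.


For ax^2 + bx + c = 0, discriminant D = b^2 - 4ac
Here a = 2, b = -1, c = 6
D = (-1)^2 - 4(2)(6) = 1 - 48 = -47

D = -47 < 0
The equation has no real roots (2 complex conjugate roots).

Discriminant = -47, no real roots (2 complex conjugate roots)


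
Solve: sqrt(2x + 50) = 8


Square both sides: 2x + 50 = 8^2 = 64
2x = 64 - 50 = 14
x = 7
Check: sqrt(2*7 + 50) = sqrt(64) = 8 ✓

x = 7


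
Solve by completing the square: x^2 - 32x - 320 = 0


Start: x^2 - 32x - 320 = 0
Move constant: x^2 - 32x = 320
Half of -32 is -16, squared is 256
Add 256 to both sides: x^2 - 32x + 256 = 576
(x - 16)^2 = 576
x - 16 = ±24
x = 16 + 24 = 40 or x = 16 - 24 = -8

x = -8, x = 40


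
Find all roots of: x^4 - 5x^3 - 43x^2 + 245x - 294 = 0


Let p(x) = x^4 - 5x^3 - 43x^2 + 245x - 294. By the rational root theorem (leading coefficient 1), any rational root is an integer divisor of 294: try ±1, ±2, ... in turn.
Test x = 1: value = -96 ≠ 0.
Test x = -1: value = -576 ≠ 0.
Test x = 2: value = 0 ✓, so (x - 2) is a factor.
Synthetic division by (x - 2): bring down 1; 1(2) - 5 = -3; (-3)(2) - 43 = -49; (-49)(2) + 245 = 147; 147(2) - 294 = 0 → quotient x^3 - 3x^2 - 49x + 147, remainder 0.
Continue with the quotient x^3 - 3x^2 - 49x + 147 (candidates must divide 147).
Test x = 3: value = 0 ✓, so (x - 3) is a factor.
Synthetic division by (x - 3): bring down 1; 1(3) - 3 = 0; 0(3) - 49 = -49; (-49)(3) + 147 = 0 → quotient x^2 - 49, remainder 0.
Solve the quadratic x^2 - 49 = 0: discriminant = 0^2 - 4(1)(-49) = 0 + 196 = 196.
sqrt(196) = 14, so x = (0 ± 14)/2: x = 7 or x = -7.
Collecting all roots found:

x = -7, x = 2, x = 3, x = 7


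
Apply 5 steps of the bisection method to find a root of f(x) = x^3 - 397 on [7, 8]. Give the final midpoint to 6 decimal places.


f(x) = x^3 - 397
f(7) = -54 < 0
f(8) = 115 > 0

Step 1: midpoint = (7.000000 + 8.000000)/2 = 7.500000
  f(7.500000) = 24.875000
  f(mid) > 0, so root is in [7.000000, 7.500000]

Step 2: midpoint = (7.000000 + 7.500000)/2 = 7.250000
  f(7.250000) = -15.921875
  f(mid) < 0, so root is in [7.250000, 7.500000]

Step 3: midpoint = (7.250000 + 7.500000)/2 = 7.375000
  f(7.375000) = 4.130859
  f(mid) > 0, so root is in [7.250000, 7.375000]

Step 4: midpoint = (7.250000 + 7.375000)/2 = 7.312500
  f(7.312500) = -5.981201
  f(mid) < 0, so root is in [7.312500, 7.375000]

Step 5: midpoint = (7.312500 + 7.375000)/2 = 7.343750
  f(7.343750) = -0.946686
  f(mid) < 0, so root is in [7.343750, 7.375000]

midpoint = 7.343750


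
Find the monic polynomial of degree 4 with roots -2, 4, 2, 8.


A monic polynomial with roots -2, 4, 2, 8 is:
p(x) = (x + 2)(x - 4)(x - 2)(x - 8)
After multiplying by (x + 2): x + 2
After multiplying by (x - 4): x^2 - 2x - 8
After multiplying by (x - 2): x^3 - 4x^2 - 4x + 16
After multiplying by (x - 8): x^4 - 12x^3 + 28x^2 + 48x - 128

x^4 - 12x^3 + 28x^2 + 48x - 128


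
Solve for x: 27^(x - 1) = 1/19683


Express both sides with the same base.
1/19683 = 27^(-3)
Since the bases match, equate exponents: x - 1 = -3
So x = -3 - (-1) = -2

x = -2


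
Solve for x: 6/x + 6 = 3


Subtract 6 from both sides: 6/x = -3
Multiply both sides by x: 6 = -3 * x
Divide by -3: x = -2

x = -2


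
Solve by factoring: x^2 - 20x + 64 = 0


We need two numbers that multiply to 64 and add to -20.
Those numbers are -4 and -16 (since (-4) * (-16) = 64 and (-4) + (-16) = -20).
So x^2 - 20x + 64 = (x - 4)(x - 16) = 0
Setting each factor to zero: x = 4 or x = 16

x = 4, x = 16


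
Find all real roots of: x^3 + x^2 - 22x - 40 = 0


Let p(x) = x^3 + x^2 - 22x - 40. By the rational root theorem (leading coefficient 1), any rational root is an integer divisor of 40: try ±1, ±2, ... in turn.
Test x = 1: value = -60 ≠ 0.
Test x = -1: value = -18 ≠ 0.
Test x = 2: value = -72 ≠ 0.
Test x = -2: value = 0 ✓, so (x + 2) is a factor.
Synthetic division by (x + 2): bring down 1; 1(-2) + 1 = -1; (-1)(-2) - 22 = -20; (-20)(-2) - 40 = 0 → quotient x^2 - x - 20, remainder 0.
Solve the quadratic x^2 - x - 20 = 0: discriminant = (-1)^2 - 4(1)(-20) = 1 + 80 = 81.
sqrt(81) = 9, so x = (1 ± 9)/2: x = 5 or x = -4.

x = -4, x = -2, x = 5


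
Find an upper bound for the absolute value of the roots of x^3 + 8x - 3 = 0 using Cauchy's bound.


Cauchy's bound: all roots r satisfy |r| <= 1 + max(|a_i/a_n|) for i = 0,...,n-1
where a_n is the leading coefficient.

Coefficients: [1, 0, 8, -3]
Leading coefficient a_n = 1
Ratios |a_i/a_n|: 0, 8, 3
Maximum ratio: 8
Cauchy's bound: |r| <= 1 + 8 = 9

Upper bound = 9


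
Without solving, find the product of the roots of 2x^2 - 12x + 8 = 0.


By Vieta's formulas for ax^2 + bx + c = 0:
  Sum of roots = -b/a
  Product of roots = c/a

Here a = 2, b = -12, c = 8
Sum = -(-12)/2 = 6
Product = 8/2 = 4

Product = 4


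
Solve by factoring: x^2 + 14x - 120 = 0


We need two numbers that multiply to -120 and add to 14.
Those numbers are -6 and 20 (since (-6) * 20 = -120 and (-6) + 20 = 14).
So x^2 + 14x - 120 = (x - 6)(x + 20) = 0
Setting each factor to zero: x = 6 or x = -20

x = -20, x = 6


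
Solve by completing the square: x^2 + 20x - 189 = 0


Start: x^2 + 20x - 189 = 0
Move constant: x^2 + 20x = 189
Half of 20 is 10, squared is 100
Add 100 to both sides: x^2 + 20x + 100 = 289
(x + 10)^2 = 289
x + 10 = ±17
x = -10 + 17 = 7 or x = -10 - 17 = -27

x = -27, x = 7


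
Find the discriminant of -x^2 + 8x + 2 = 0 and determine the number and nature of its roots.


For ax^2 + bx + c = 0, discriminant D = b^2 - 4ac
Here a = -1, b = 8, c = 2
D = (8)^2 - 4(-1)(2) = 64 + 8 = 72

D = 72 > 0 but not a perfect square
The equation has 2 distinct real irrational roots.

Discriminant = 72, 2 distinct real irrational roots


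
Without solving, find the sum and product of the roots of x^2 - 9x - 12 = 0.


By Vieta's formulas for ax^2 + bx + c = 0:
  Sum of roots = -b/a
  Product of roots = c/a

Here a = 1, b = -9, c = -12
Sum = -(-9)/1 = 9
Product = -12/1 = -12

Sum = 9, Product = -12


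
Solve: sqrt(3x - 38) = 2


Square both sides: 3x - 38 = 2^2 = 4
3x = 4 + 38 = 42
x = 14
Check: sqrt(3*14 - 38) = sqrt(4) = 2 ✓

x = 14


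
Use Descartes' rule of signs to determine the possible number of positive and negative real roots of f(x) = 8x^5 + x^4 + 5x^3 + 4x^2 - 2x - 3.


Descartes' rule of signs:

For positive roots, count sign changes in f(x) = 8x^5 + x^4 + 5x^3 + 4x^2 - 2x - 3:
Signs of coefficients: +, +, +, +, -, -
Number of sign changes: 1
Possible positive real roots: 1

For negative roots, examine f(-x) = -8x^5 + x^4 - 5x^3 + 4x^2 + 2x - 3:
Signs of coefficients: -, +, -, +, +, -
Number of sign changes: 4
Possible negative real roots: 4, 2, 0

Positive roots: 1; Negative roots: 4 or 2 or 0


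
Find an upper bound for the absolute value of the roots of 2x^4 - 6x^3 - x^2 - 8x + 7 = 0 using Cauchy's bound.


Cauchy's bound: all roots r satisfy |r| <= 1 + max(|a_i/a_n|) for i = 0,...,n-1
where a_n is the leading coefficient.

Coefficients: [2, -6, -1, -8, 7]
Leading coefficient a_n = 2
Ratios |a_i/a_n|: 3, 1/2, 4, 7/2
Maximum ratio: 4
Cauchy's bound: |r| <= 1 + 4 = 5

Upper bound = 5


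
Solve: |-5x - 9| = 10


An absolute value equation |expr| = 10 gives two cases:
Case 1: -5x - 9 = 10
  -5x = 19, so x = -19/5
Case 2: -5x - 9 = -10
  -5x = -1, so x = 1/5

x = -19/5, x = 1/5


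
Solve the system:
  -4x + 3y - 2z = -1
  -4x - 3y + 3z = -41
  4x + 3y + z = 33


Using Cramer's rule. Expand each determinant along the first row.
D  = (-4)*[(-3)*1 - 3*3] - 3*[(-4)*1 - 3*4] + (-2)*[(-4)*3 - (-3)*4]
  = (-4)*(-12) - 3*(-16) + (-2)*(0) = 96
Dx = (-1)*[(-3)*1 - 3*3] - 3*[(-41)*1 - 3*33] + (-2)*[(-41)*3 - (-3)*33]
  = (-1)*(-12) - 3*(-140) + (-2)*(-24) = 480
Dy = (-4)*[(-41)*1 - 3*33] - (-1)*[(-4)*1 - 3*4] + (-2)*[(-4)*33 - (-41)*4]
  = (-4)*(-140) - (-1)*(-16) + (-2)*(32) = 480
Dz = (-4)*[(-3)*33 - (-41)*3] - 3*[(-4)*33 - (-41)*4] + (-1)*[(-4)*3 - (-3)*4]
  = (-4)*(24) - 3*(32) + (-1)*(0) = -192
x = Dx/D = 480/96 = 5, y = Dy/D = 480/96 = 5, z = Dz/D = -192/96 = -2
Check eq1: (-4)(5) + (3)(5) + (-2)(-2) = -1 = -1 ✓
Check eq2: (-4)(5) + (-3)(5) + (3)(-2) = -41 = -41 ✓
Check eq3: (4)(5) + (3)(5) + (1)(-2) = 33 = 33 ✓

x = 5, y = 5, z = -2


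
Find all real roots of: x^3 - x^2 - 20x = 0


The constant term is 0, so x = 0 is a root. Factor out x:
  x(x^2 - x - 20) = 0
Solve the quadratic x^2 - x - 20 = 0: discriminant = (-1)^2 - 4(1)(-20) = 1 + 80 = 81.
sqrt(81) = 9, so x = (1 ± 9)/2: x = 5 or x = -4.

x = -4, x = 0, x = 5


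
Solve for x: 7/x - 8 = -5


Subtract -8 from both sides: 7/x = 3
Multiply both sides by x: 7 = 3 * x
Divide by 3: x = 7/3

x = 7/3


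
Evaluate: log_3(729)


We need the exponent such that 3^? = 729
3^6 = 729
Therefore log_3(729) = 6

6


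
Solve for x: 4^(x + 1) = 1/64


Express both sides with the same base.
1/64 = 4^(-3)
Since the bases match, equate exponents: x + 1 = -3
So x = -3 - (1) = -4

x = -4


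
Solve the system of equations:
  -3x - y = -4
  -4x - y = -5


Using Cramer's rule:
Determinant D = (-3)(-1) - (-4)(-1) = 3 - 4 = -1
Dx = (-4)(-1) - (-5)(-1) = 4 - 5 = -1
Dy = (-3)(-5) - (-4)(-4) = 15 - 16 = -1
x = Dx/D = -1/-1 = 1
y = Dy/D = -1/-1 = 1

x = 1, y = 1


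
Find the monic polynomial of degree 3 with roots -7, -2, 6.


A monic polynomial with roots -7, -2, 6 is:
p(x) = (x + 7)(x + 2)(x - 6)
After multiplying by (x + 7): x + 7
After multiplying by (x + 2): x^2 + 9x + 14
After multiplying by (x - 6): x^3 + 3x^2 - 40x - 84

x^3 + 3x^2 - 40x - 84


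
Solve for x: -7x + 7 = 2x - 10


Starting with: -7x + 7 = 2x - 10
Move all x terms to left: (-7 - 2)x = -10 - 7
Simplify: -9x = -17
Divide both sides by -9: x = 17/9

x = 17/9


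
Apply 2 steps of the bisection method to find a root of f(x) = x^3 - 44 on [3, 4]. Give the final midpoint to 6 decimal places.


f(x) = x^3 - 44
f(3) = -17 < 0
f(4) = 20 > 0

Step 1: midpoint = (3.000000 + 4.000000)/2 = 3.500000
  f(3.500000) = -1.125000
  f(mid) < 0, so root is in [3.500000, 4.000000]

Step 2: midpoint = (3.500000 + 4.000000)/2 = 3.750000
  f(3.750000) = 8.734375
  f(mid) > 0, so root is in [3.500000, 3.750000]

midpoint = 3.750000


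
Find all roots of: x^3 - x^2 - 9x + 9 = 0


Let p(x) = x^3 - x^2 - 9x + 9. By the rational root theorem (leading coefficient 1), any rational root is an integer divisor of 9: try ±1, ±2, ... in turn.
Test x = 1: value = 0 ✓, so (x - 1) is a factor.
Synthetic division by (x - 1): bring down 1; 1(1) - 1 = 0; 0(1) - 9 = -9; (-9)(1) + 9 = 0 → quotient x^2 - 9, remainder 0.
Solve the quadratic x^2 - 9 = 0: discriminant = 0^2 - 4(1)(-9) = 0 + 36 = 36.
sqrt(36) = 6, so x = (0 ± 6)/2: x = 3 or x = -3.
Collecting all roots found:

x = -3, x = 1, x = 3


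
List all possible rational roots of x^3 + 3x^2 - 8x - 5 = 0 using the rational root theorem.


Rational root theorem: possible roots are ±p/q where:
  p divides the constant term (-5): p ∈ {1, 5}
  q divides the leading coefficient (1): q ∈ {1}

All possible rational roots: -5, -1, 1, 5

-5, -1, 1, 5


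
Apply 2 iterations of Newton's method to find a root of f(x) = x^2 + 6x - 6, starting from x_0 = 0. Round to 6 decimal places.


Newton's method: x_(n+1) = x_n - f(x_n)/f'(x_n)
f(x) = x^2 + 6x - 6
f'(x) = 2x + 6

Iteration 1:
  f(0.000000) = -6.000000
  f'(0.000000) = 6.000000
  x_1 = 0.000000 - (-6.000000)/(6.000000) = 1.000000

Iteration 2:
  f(1.000000) = 1.000000
  f'(1.000000) = 8.000000
  x_2 = 1.000000 - (1.000000)/(8.000000) = 0.875000

x_2 = 0.875000


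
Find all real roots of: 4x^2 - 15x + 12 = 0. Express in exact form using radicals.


Using the quadratic formula: x = (-b ± sqrt(b^2 - 4ac)) / (2a)
Here a = 4, b = -15, c = 12
Discriminant = b^2 - 4ac = (-15)^2 - 4(4)(12) = 225 - 192 = 33
Since discriminant = 33 > 0, there are two real roots.
x = (15 ± sqrt(33)) / 8
Numerically: x ≈ 2.5931 or x ≈ 1.1569

x = (15 + sqrt(33)) / 8 or x = (15 - sqrt(33)) / 8


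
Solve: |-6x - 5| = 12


An absolute value equation |expr| = 12 gives two cases:
Case 1: -6x - 5 = 12
  -6x = 17, so x = -17/6
Case 2: -6x - 5 = -12
  -6x = -7, so x = 7/6

x = -17/6, x = 7/6


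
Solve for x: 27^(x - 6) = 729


Express both sides with the same base.
729 = 27^2
Since the bases match, equate exponents: x - 6 = 2
So x = 2 - (-6) = 8

x = 8


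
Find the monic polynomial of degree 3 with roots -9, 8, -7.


A monic polynomial with roots -9, 8, -7 is:
p(x) = (x + 9)(x - 8)(x + 7)
After multiplying by (x + 9): x + 9
After multiplying by (x - 8): x^2 + x - 72
After multiplying by (x + 7): x^3 + 8x^2 - 65x - 504

x^3 + 8x^2 - 65x - 504


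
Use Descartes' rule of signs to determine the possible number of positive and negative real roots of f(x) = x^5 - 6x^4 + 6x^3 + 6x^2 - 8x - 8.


Descartes' rule of signs:

For positive roots, count sign changes in f(x) = x^5 - 6x^4 + 6x^3 + 6x^2 - 8x - 8:
Signs of coefficients: +, -, +, +, -, -
Number of sign changes: 3
Possible positive real roots: 3, 1

For negative roots, examine f(-x) = -x^5 - 6x^4 - 6x^3 + 6x^2 + 8x - 8:
Signs of coefficients: -, -, -, +, +, -
Number of sign changes: 2
Possible negative real roots: 2, 0

Positive roots: 3 or 1; Negative roots: 2 or 0


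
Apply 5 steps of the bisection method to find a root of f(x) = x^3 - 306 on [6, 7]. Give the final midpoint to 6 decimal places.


f(x) = x^3 - 306
f(6) = -90 < 0
f(7) = 37 > 0

Step 1: midpoint = (6.000000 + 7.000000)/2 = 6.500000
  f(6.500000) = -31.375000
  f(mid) < 0, so root is in [6.500000, 7.000000]

Step 2: midpoint = (6.500000 + 7.000000)/2 = 6.750000
  f(6.750000) = 1.546875
  f(mid) > 0, so root is in [6.500000, 6.750000]

Step 3: midpoint = (6.500000 + 6.750000)/2 = 6.625000
  f(6.625000) = -15.224609
  f(mid) < 0, so root is in [6.625000, 6.750000]

Step 4: midpoint = (6.625000 + 6.750000)/2 = 6.687500
  f(6.687500) = -6.917236
  f(mid) < 0, so root is in [6.687500, 6.750000]

Step 5: midpoint = (6.687500 + 6.750000)/2 = 6.718750
  f(6.718750) = -2.704865
  f(mid) < 0, so root is in [6.718750, 6.750000]

midpoint = 6.718750


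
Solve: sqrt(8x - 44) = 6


Square both sides: 8x - 44 = 6^2 = 36
8x = 36 + 44 = 80
x = 10
Check: sqrt(8*10 - 44) = sqrt(36) = 6 ✓

x = 10


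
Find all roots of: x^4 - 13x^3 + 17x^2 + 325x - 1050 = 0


Let p(x) = x^4 - 13x^3 + 17x^2 + 325x - 1050. By the rational root theorem (leading coefficient 1), any rational root is an integer divisor of 1050: try ±1, ±2, ... in turn.
Test x = 1: value = -720 ≠ 0.
Test x = -1: value = -1344 ≠ 0.
Test x = 2: value = -420 ≠ 0.
Test x = -2: value = -1512 ≠ 0.
Test x = 3: value = -192 ≠ 0.
Test x = -3: value = -1440 ≠ 0.
Test x = 5: value = 0 ✓, so (x - 5) is a factor.
Synthetic division by (x - 5): bring down 1; 1(5) - 13 = -8; (-8)(5) + 17 = -23; (-23)(5) + 325 = 210; 210(5) - 1050 = 0 → quotient x^3 - 8x^2 - 23x + 210, remainder 0.
Continue with the quotient x^3 - 8x^2 - 23x + 210 (candidates must divide 210; re-test x = 5 first in case it repeats).
Test x = 5: value = 20 ≠ 0.
Test x = -5: value = 0 ✓, so (x + 5) is a factor.
Synthetic division by (x + 5): bring down 1; 1(-5) - 8 = -13; (-13)(-5) - 23 = 42; 42(-5) + 210 = 0 → quotient x^2 - 13x + 42, remainder 0.
Solve the quadratic x^2 - 13x + 42 = 0: discriminant = (-13)^2 - 4(1)(42) = 169 - 168 = 1.
sqrt(1) = 1, so x = (13 ± 1)/2: x = 7 or x = 6.
Collecting all roots found:

x = -5, x = 5, x = 6, x = 7


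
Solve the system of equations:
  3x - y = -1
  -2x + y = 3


Using Cramer's rule:
Determinant D = (3)(1) - (-2)(-1) = 3 - 2 = 1
Dx = (-1)(1) - (3)(-1) = -1 + 3 = 2
Dy = (3)(3) - (-2)(-1) = 9 - 2 = 7
x = Dx/D = 2/1 = 2
y = Dy/D = 7/1 = 7

x = 2, y = 7


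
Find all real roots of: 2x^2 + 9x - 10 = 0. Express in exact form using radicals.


Using the quadratic formula: x = (-b ± sqrt(b^2 - 4ac)) / (2a)
Here a = 2, b = 9, c = -10
Discriminant = b^2 - 4ac = 9^2 - 4(2)(-10) = 81 + 80 = 161
Since discriminant = 161 > 0, there are two real roots.
x = (-9 ± sqrt(161)) / 4
Numerically: x ≈ 0.9221 or x ≈ -5.4221

x = (-9 + sqrt(161)) / 4 or x = (-9 - sqrt(161)) / 4


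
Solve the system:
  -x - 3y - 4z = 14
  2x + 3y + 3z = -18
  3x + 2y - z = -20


Using Cramer's rule. Expand each determinant along the first row.
D  = (-1)*[3*(-1) - 3*2] - (-3)*[2*(-1) - 3*3] + (-4)*[2*2 - 3*3]
  = (-1)*(-9) - (-3)*(-11) + (-4)*(-5) = -4
Dx = 14*[3*(-1) - 3*2] - (-3)*[(-18)*(-1) - 3*(-20)] + (-4)*[(-18)*2 - 3*(-20)]
  = 14*(-9) - (-3)*(78) + (-4)*(24) = 12
Dy = (-1)*[(-18)*(-1) - 3*(-20)] - 14*[2*(-1) - 3*3] + (-4)*[2*(-20) - (-18)*3]
  = (-1)*(78) - 14*(-11) + (-4)*(14) = 20
Dz = (-1)*[3*(-20) - (-18)*2] - (-3)*[2*(-20) - (-18)*3] + 14*[2*2 - 3*3]
  = (-1)*(-24) - (-3)*(14) + 14*(-5) = -4
x = Dx/D = 12/-4 = -3, y = Dy/D = 20/-4 = -5, z = Dz/D = -4/-4 = 1
Check eq1: (-1)(-3) + (-3)(-5) + (-4)(1) = 14 = 14 ✓
Check eq2: (2)(-3) + (3)(-5) + (3)(1) = -18 = -18 ✓
Check eq3: (3)(-3) + (2)(-5) + (-1)(1) = -20 = -20 ✓

x = -3, y = -5, z = 1


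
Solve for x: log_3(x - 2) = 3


Convert to exponential form: x - 2 = 3^3 = 27
x = 27 + 2 = 29
Check: log_3(29 - 2) = log_3(27) = log_3(27) = 3 ✓

x = 29


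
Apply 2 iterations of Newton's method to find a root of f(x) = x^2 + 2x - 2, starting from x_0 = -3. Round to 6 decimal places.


Newton's method: x_(n+1) = x_n - f(x_n)/f'(x_n)
f(x) = x^2 + 2x - 2
f'(x) = 2x + 2

Iteration 1:
  f(-3.000000) = 1.000000
  f'(-3.000000) = -4.000000
  x_1 = -3.000000 - (1.000000)/(-4.000000) = -2.750000

Iteration 2:
  f(-2.750000) = 0.062500
  f'(-2.750000) = -3.500000
  x_2 = -2.750000 - (0.062500)/(-3.500000) = -2.732143

x_2 = -2.732143


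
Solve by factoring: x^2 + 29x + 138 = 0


We need two numbers that multiply to 138 and add to 29.
Those numbers are 23 and 6 (since 23 * 6 = 138 and 23 + 6 = 29).
So x^2 + 29x + 138 = (x + 23)(x + 6) = 0
Setting each factor to zero: x = -23 or x = -6

x = -23, x = -6


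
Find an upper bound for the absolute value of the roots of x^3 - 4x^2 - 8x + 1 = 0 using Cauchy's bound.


Cauchy's bound: all roots r satisfy |r| <= 1 + max(|a_i/a_n|) for i = 0,...,n-1
where a_n is the leading coefficient.

Coefficients: [1, -4, -8, 1]
Leading coefficient a_n = 1
Ratios |a_i/a_n|: 4, 8, 1
Maximum ratio: 8
Cauchy's bound: |r| <= 1 + 8 = 9

Upper bound = 9


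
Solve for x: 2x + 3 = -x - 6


Starting with: 2x + 3 = -x - 6
Move all x terms to left: (2 + 1)x = -6 - 3
Simplify: 3x = -9
Divide both sides by 3: x = -3

x = -3


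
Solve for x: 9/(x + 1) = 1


Multiply both sides by (x + 1): 9 = 1(x + 1)
Distribute: 9 = x + 1
x = 9 - 1 = 8
x = 8

x = 8


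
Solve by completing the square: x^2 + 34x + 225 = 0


Start: x^2 + 34x + 225 = 0
Move constant: x^2 + 34x = -225
Half of 34 is 17, squared is 289
Add 289 to both sides: x^2 + 34x + 289 = 64
(x + 17)^2 = 64
x + 17 = ±8
x = -17 + 8 = -9 or x = -17 - 8 = -25

x = -25, x = -9


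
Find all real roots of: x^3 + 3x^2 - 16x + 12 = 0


Let p(x) = x^3 + 3x^2 - 16x + 12. By the rational root theorem (leading coefficient 1), any rational root is an integer divisor of 12: try ±1, ±2, ... in turn.
Test x = 1: value = 0 ✓, so (x - 1) is a factor.
Synthetic division by (x - 1): bring down 1; 1(1) + 3 = 4; 4(1) - 16 = -12; (-12)(1) + 12 = 0 → quotient x^2 + 4x - 12, remainder 0.
Solve the quadratic x^2 + 4x - 12 = 0: discriminant = 4^2 - 4(1)(-12) = 16 + 48 = 64.
sqrt(64) = 8, so x = (-4 ± 8)/2: x = 2 or x = -6.

x = -6, x = 1, x = 2


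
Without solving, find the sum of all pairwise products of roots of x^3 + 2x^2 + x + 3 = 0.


By Vieta's formulas for x^3 + bx^2 + cx + d = 0:
  r1 + r2 + r3 = -b/a = -2
  r1*r2 + r1*r3 + r2*r3 = c/a = 1
  r1*r2*r3 = -d/a = -3


Sum of pairwise products = 1


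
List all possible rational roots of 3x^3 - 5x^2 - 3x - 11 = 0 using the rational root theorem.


Rational root theorem: possible roots are ±p/q where:
  p divides the constant term (-11): p ∈ {1, 11}
  q divides the leading coefficient (3): q ∈ {1, 3}

All possible rational roots: -11, -11/3, -1, -1/3, 1/3, 1, 11/3, 11

-11, -11/3, -1, -1/3, 1/3, 1, 11/3, 11


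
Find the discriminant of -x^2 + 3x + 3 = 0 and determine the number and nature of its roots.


For ax^2 + bx + c = 0, discriminant D = b^2 - 4ac
Here a = -1, b = 3, c = 3
D = (3)^2 - 4(-1)(3) = 9 + 12 = 21

D = 21 > 0 but not a perfect square
The equation has 2 distinct real irrational roots.

Discriminant = 21, 2 distinct real irrational roots


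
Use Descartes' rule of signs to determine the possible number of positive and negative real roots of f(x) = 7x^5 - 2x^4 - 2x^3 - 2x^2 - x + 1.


Descartes' rule of signs:

For positive roots, count sign changes in f(x) = 7x^5 - 2x^4 - 2x^3 - 2x^2 - x + 1:
Signs of coefficients: +, -, -, -, -, +
Number of sign changes: 2
Possible positive real roots: 2, 0

For negative roots, examine f(-x) = -7x^5 - 2x^4 + 2x^3 - 2x^2 + x + 1:
Signs of coefficients: -, -, +, -, +, +
Number of sign changes: 3
Possible negative real roots: 3, 1

Positive roots: 2 or 0; Negative roots: 3 or 1


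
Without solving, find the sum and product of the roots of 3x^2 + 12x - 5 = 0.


By Vieta's formulas for ax^2 + bx + c = 0:
  Sum of roots = -b/a
  Product of roots = c/a

Here a = 3, b = 12, c = -5
Sum = -(12)/3 = -4
Product = -5/3 = -5/3

Sum = -4, Product = -5/3


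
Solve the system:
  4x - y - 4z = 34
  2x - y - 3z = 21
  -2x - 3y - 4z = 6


Using Cramer's rule. Expand each determinant along the first row.
D  = 4*[(-1)*(-4) - (-3)*(-3)] - (-1)*[2*(-4) - (-3)*(-2)] + (-4)*[2*(-3) - (-1)*(-2)]
  = 4*(-5) - (-1)*(-14) + (-4)*(-8) = -2
Dx = 34*[(-1)*(-4) - (-3)*(-3)] - (-1)*[21*(-4) - (-3)*6] + (-4)*[21*(-3) - (-1)*6]
  = 34*(-5) - (-1)*(-66) + (-4)*(-57) = -8
Dy = 4*[21*(-4) - (-3)*6] - 34*[2*(-4) - (-3)*(-2)] + (-4)*[2*6 - 21*(-2)]
  = 4*(-66) - 34*(-14) + (-4)*(54) = -4
Dz = 4*[(-1)*6 - 21*(-3)] - (-1)*[2*6 - 21*(-2)] + 34*[2*(-3) - (-1)*(-2)]
  = 4*(57) - (-1)*(54) + 34*(-8) = 10
x = Dx/D = -8/-2 = 4, y = Dy/D = -4/-2 = 2, z = Dz/D = 10/-2 = -5
Check eq1: (4)(4) + (-1)(2) + (-4)(-5) = 34 = 34 ✓
Check eq2: (2)(4) + (-1)(2) + (-3)(-5) = 21 = 21 ✓
Check eq3: (-2)(4) + (-3)(2) + (-4)(-5) = 6 = 6 ✓

x = 4, y = 2, z = -5


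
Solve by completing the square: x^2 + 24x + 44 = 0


Start: x^2 + 24x + 44 = 0
Move constant: x^2 + 24x = -44
Half of 24 is 12, squared is 144
Add 144 to both sides: x^2 + 24x + 144 = 100
(x + 12)^2 = 100
x + 12 = ±10
x = -12 + 10 = -2 or x = -12 - 10 = -22

x = -22, x = -2


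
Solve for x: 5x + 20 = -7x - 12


Starting with: 5x + 20 = -7x - 12
Move all x terms to left: (5 + 7)x = -12 - 20
Simplify: 12x = -32
Divide both sides by 12: x = -8/3

x = -8/3


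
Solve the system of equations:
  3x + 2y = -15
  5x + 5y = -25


Using Cramer's rule:
Determinant D = (3)(5) - (5)(2) = 15 - 10 = 5
Dx = (-15)(5) - (-25)(2) = -75 + 50 = -25
Dy = (3)(-25) - (5)(-15) = -75 + 75 = 0
x = Dx/D = -25/5 = -5
y = Dy/D = 0/5 = 0

x = -5, y = 0


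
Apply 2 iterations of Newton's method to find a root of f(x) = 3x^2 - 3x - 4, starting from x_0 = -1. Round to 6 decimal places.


Newton's method: x_(n+1) = x_n - f(x_n)/f'(x_n)
f(x) = 3x^2 - 3x - 4
f'(x) = 6x - 3

Iteration 1:
  f(-1.000000) = 2.000000
  f'(-1.000000) = -9.000000
  x_1 = -1.000000 - (2.000000)/(-9.000000) = -0.777778

Iteration 2:
  f(-0.777778) = 0.148148
  f'(-0.777778) = -7.666667
  x_2 = -0.777778 - (0.148148)/(-7.666667) = -0.758454

x_2 = -0.758454


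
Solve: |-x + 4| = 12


An absolute value equation |expr| = 12 gives two cases:
Case 1: -x + 4 = 12
  -x = 8, so x = -8
Case 2: -x + 4 = -12
  -x = -16, so x = 16

x = -8, x = 16


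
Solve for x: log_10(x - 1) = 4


Convert to exponential form: x - 1 = 10^4 = 10000
x = 10000 + 1 = 10001
Check: log_10(10001 - 1) = log_10(10000) = log_10(10000) = 4 ✓

x = 10001


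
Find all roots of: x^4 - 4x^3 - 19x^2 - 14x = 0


The constant term is 0, so x = 0 is a root. Factor out x:
  x^3 - 4x^2 - 19x - 14 = 0
Let p(x) = x^3 - 4x^2 - 19x - 14. By the rational root theorem (leading coefficient 1), any rational root is an integer divisor of 14: try ±1, ±2, ... in turn.
Test x = 1: value = -36 ≠ 0.
Test x = -1: value = 0 ✓, so (x + 1) is a factor.
Synthetic division by (x + 1): bring down 1; 1(-1) - 4 = -5; (-5)(-1) - 19 = -14; (-14)(-1) - 14 = 0 → quotient x^2 - 5x - 14, remainder 0.
Solve the quadratic x^2 - 5x - 14 = 0: discriminant = (-5)^2 - 4(1)(-14) = 25 + 56 = 81.
sqrt(81) = 9, so x = (5 ± 9)/2: x = 7 or x = -2.
Collecting all roots found:

x = -2, x = -1, x = 0, x = 7


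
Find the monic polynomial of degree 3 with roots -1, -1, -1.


A monic polynomial with roots -1, -1, -1 is:
p(x) = (x + 1)(x + 1)(x + 1)
After multiplying by (x + 1): x + 1
After multiplying by (x + 1): x^2 + 2x + 1
After multiplying by (x + 1): x^3 + 3x^2 + 3x + 1

x^3 + 3x^2 + 3x + 1


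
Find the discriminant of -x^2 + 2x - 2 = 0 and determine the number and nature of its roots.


For ax^2 + bx + c = 0, discriminant D = b^2 - 4ac
Here a = -1, b = 2, c = -2
D = (2)^2 - 4(-1)(-2) = 4 - 8 = -4

D = -4 < 0
The equation has no real roots (2 complex conjugate roots).

Discriminant = -4, no real roots (2 complex conjugate roots)


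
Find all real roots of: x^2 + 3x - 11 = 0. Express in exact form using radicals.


Using the quadratic formula: x = (-b ± sqrt(b^2 - 4ac)) / (2a)
Here a = 1, b = 3, c = -11
Discriminant = b^2 - 4ac = 3^2 - 4(1)(-11) = 9 + 44 = 53
Since discriminant = 53 > 0, there are two real roots.
x = (-3 ± sqrt(53)) / 2
Numerically: x ≈ 2.1401 or x ≈ -5.1401

x = (-3 + sqrt(53)) / 2 or x = (-3 - sqrt(53)) / 2


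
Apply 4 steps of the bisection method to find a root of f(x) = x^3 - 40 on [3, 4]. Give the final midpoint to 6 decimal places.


f(x) = x^3 - 40
f(3) = -13 < 0
f(4) = 24 > 0

Step 1: midpoint = (3.000000 + 4.000000)/2 = 3.500000
  f(3.500000) = 2.875000
  f(mid) > 0, so root is in [3.000000, 3.500000]

Step 2: midpoint = (3.000000 + 3.500000)/2 = 3.250000
  f(3.250000) = -5.671875
  f(mid) < 0, so root is in [3.250000, 3.500000]

Step 3: midpoint = (3.250000 + 3.500000)/2 = 3.375000
  f(3.375000) = -1.556641
  f(mid) < 0, so root is in [3.375000, 3.500000]

Step 4: midpoint = (3.375000 + 3.500000)/2 = 3.437500
  f(3.437500) = 0.618896
  f(mid) > 0, so root is in [3.375000, 3.437500]

midpoint = 3.437500


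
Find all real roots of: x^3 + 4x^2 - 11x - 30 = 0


Let p(x) = x^3 + 4x^2 - 11x - 30. By the rational root theorem (leading coefficient 1), any rational root is an integer divisor of 30: try ±1, ±2, ... in turn.
Test x = 1: value = -36 ≠ 0.
Test x = -1: value = -16 ≠ 0.
Test x = 2: value = -28 ≠ 0.
Test x = -2: value = 0 ✓, so (x + 2) is a factor.
Synthetic division by (x + 2): bring down 1; 1(-2) + 4 = 2; 2(-2) - 11 = -15; (-15)(-2) - 30 = 0 → quotient x^2 + 2x - 15, remainder 0.
Solve the quadratic x^2 + 2x - 15 = 0: discriminant = 2^2 - 4(1)(-15) = 4 + 60 = 64.
sqrt(64) = 8, so x = (-2 ± 8)/2: x = 3 or x = -5.

x = -5, x = -2, x = 3


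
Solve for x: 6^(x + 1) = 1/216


Express both sides with the same base.
1/216 = 6^(-3)
Since the bases match, equate exponents: x + 1 = -3
So x = -3 - (1) = -4

x = -4


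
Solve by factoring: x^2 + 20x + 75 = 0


We need two numbers that multiply to 75 and add to 20.
Those numbers are 5 and 15 (since 5 * 15 = 75 and 5 + 15 = 20).
So x^2 + 20x + 75 = (x + 5)(x + 15) = 0
Setting each factor to zero: x = -5 or x = -15

x = -15, x = -5


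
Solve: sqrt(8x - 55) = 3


Square both sides: 8x - 55 = 3^2 = 9
8x = 9 + 55 = 64
x = 8
Check: sqrt(8*8 - 55) = sqrt(9) = 3 ✓

x = 8


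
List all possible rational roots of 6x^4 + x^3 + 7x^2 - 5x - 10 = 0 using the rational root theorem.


Rational root theorem: possible roots are ±p/q where:
  p divides the constant term (-10): p ∈ {1, 2, 5, 10}
  q divides the leading coefficient (6): q ∈ {1, 2, 3, 6}

All possible rational roots: -10, -5, -10/3, -5/2, -2, -5/3, -1, -5/6, -2/3, -1/2, -1/3, -1/6, 1/6, 1/3, 1/2, 2/3, 5/6, 1, 5/3, 2, 5/2, 10/3, 5, 10

-10, -5, -10/3, -5/2, -2, -5/3, -1, -5/6, -2/3, -1/2, -1/3, -1/6, 1/6, 1/3, 1/2, 2/3, 5/6, 1, 5/3, 2, 5/2, 10/3, 5, 10


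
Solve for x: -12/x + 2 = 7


Subtract 2 from both sides: -12/x = 5
Multiply both sides by x: -12 = 5 * x
Divide by 5: x = -12/5

x = -12/5


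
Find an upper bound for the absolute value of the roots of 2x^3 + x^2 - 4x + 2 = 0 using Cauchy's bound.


Cauchy's bound: all roots r satisfy |r| <= 1 + max(|a_i/a_n|) for i = 0,...,n-1
where a_n is the leading coefficient.

Coefficients: [2, 1, -4, 2]
Leading coefficient a_n = 2
Ratios |a_i/a_n|: 1/2, 2, 1
Maximum ratio: 2
Cauchy's bound: |r| <= 1 + 2 = 3

Upper bound = 3


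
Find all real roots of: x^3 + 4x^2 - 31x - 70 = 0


Let p(x) = x^3 + 4x^2 - 31x - 70. By the rational root theorem (leading coefficient 1), any rational root is an integer divisor of 70: try ±1, ±2, ... in turn.
Test x = 1: value = -96 ≠ 0.
Test x = -1: value = -36 ≠ 0.
Test x = 2: value = -108 ≠ 0.
Test x = -2: value = 0 ✓, so (x + 2) is a factor.
Synthetic division by (x + 2): bring down 1; 1(-2) + 4 = 2; 2(-2) - 31 = -35; (-35)(-2) - 70 = 0 → quotient x^2 + 2x - 35, remainder 0.
Solve the quadratic x^2 + 2x - 35 = 0: discriminant = 2^2 - 4(1)(-35) = 4 + 140 = 144.
sqrt(144) = 12, so x = (-2 ± 12)/2: x = 5 or x = -7.

x = -7, x = -2, x = 5


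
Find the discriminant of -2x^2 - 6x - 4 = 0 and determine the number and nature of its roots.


For ax^2 + bx + c = 0, discriminant D = b^2 - 4ac
Here a = -2, b = -6, c = -4
D = (-6)^2 - 4(-2)(-4) = 36 - 32 = 4

D = 4 > 0 and is a perfect square (sqrt = 2)
The equation has 2 distinct real rational roots.

Discriminant = 4, 2 distinct real rational roots


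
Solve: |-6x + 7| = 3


An absolute value equation |expr| = 3 gives two cases:
Case 1: -6x + 7 = 3
  -6x = -4, so x = 2/3
Case 2: -6x + 7 = -3
  -6x = -10, so x = 5/3

x = 2/3, x = 5/3


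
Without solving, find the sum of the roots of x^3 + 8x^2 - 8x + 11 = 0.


By Vieta's formulas for x^3 + bx^2 + cx + d = 0:
  r1 + r2 + r3 = -b/a = -8
  r1*r2 + r1*r3 + r2*r3 = c/a = -8
  r1*r2*r3 = -d/a = -11


Sum = -8


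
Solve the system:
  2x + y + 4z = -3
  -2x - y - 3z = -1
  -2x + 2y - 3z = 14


Using Cramer's rule. Expand each determinant along the first row.
D  = 2*[(-1)*(-3) - (-3)*2] - 1*[(-2)*(-3) - (-3)*(-2)] + 4*[(-2)*2 - (-1)*(-2)]
  = 2*(9) - 1*(0) + 4*(-6) = -6
Dx = (-3)*[(-1)*(-3) - (-3)*2] - 1*[(-1)*(-3) - (-3)*14] + 4*[(-1)*2 - (-1)*14]
  = (-3)*(9) - 1*(45) + 4*(12) = -24
Dy = 2*[(-1)*(-3) - (-3)*14] - (-3)*[(-2)*(-3) - (-3)*(-2)] + 4*[(-2)*14 - (-1)*(-2)]
  = 2*(45) - (-3)*(0) + 4*(-30) = -30
Dz = 2*[(-1)*14 - (-1)*2] - 1*[(-2)*14 - (-1)*(-2)] + (-3)*[(-2)*2 - (-1)*(-2)]
  = 2*(-12) - 1*(-30) + (-3)*(-6) = 24
x = Dx/D = -24/-6 = 4, y = Dy/D = -30/-6 = 5, z = Dz/D = 24/-6 = -4
Check eq1: (2)(4) + (1)(5) + (4)(-4) = -3 = -3 ✓
Check eq2: (-2)(4) + (-1)(5) + (-3)(-4) = -1 = -1 ✓
Check eq3: (-2)(4) + (2)(5) + (-3)(-4) = 14 = 14 ✓

x = 4, y = 5, z = -4


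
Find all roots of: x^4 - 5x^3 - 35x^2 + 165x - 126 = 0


Let p(x) = x^4 - 5x^3 - 35x^2 + 165x - 126. By the rational root theorem (leading coefficient 1), any rational root is an integer divisor of 126: try ±1, ±2, ... in turn.
Test x = 1: value = 0 ✓, so (x - 1) is a factor.
Synthetic division by (x - 1): bring down 1; 1(1) - 5 = -4; (-4)(1) - 35 = -39; (-39)(1) + 165 = 126; 126(1) - 126 = 0 → quotient x^3 - 4x^2 - 39x + 126, remainder 0.
Continue with the quotient x^3 - 4x^2 - 39x + 126 (candidates must divide 126; re-test x = 1 first in case it repeats).
Test x = 1: value = 84 ≠ 0.
Test x = -1: value = 160 ≠ 0.
Test x = 2: value = 40 ≠ 0.
Test x = -2: value = 180 ≠ 0.
Test x = 3: value = 0 ✓, so (x - 3) is a factor.
Synthetic division by (x - 3): bring down 1; 1(3) - 4 = -1; (-1)(3) - 39 = -42; (-42)(3) + 126 = 0 → quotient x^2 - x - 42, remainder 0.
Solve the quadratic x^2 - x - 42 = 0: discriminant = (-1)^2 - 4(1)(-42) = 1 + 168 = 169.
sqrt(169) = 13, so x = (1 ± 13)/2: x = 7 or x = -6.
Collecting all roots found:

x = -6, x = 1, x = 3, x = 7


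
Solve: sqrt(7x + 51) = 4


Square both sides: 7x + 51 = 4^2 = 16
7x = 16 - 51 = -35
x = -5
Check: sqrt(7*(-5) + 51) = sqrt(16) = 4 ✓

x = -5


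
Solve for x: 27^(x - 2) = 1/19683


Express both sides with the same base.
1/19683 = 27^(-3)
Since the bases match, equate exponents: x - 2 = -3
So x = -3 - (-2) = -1

x = -1


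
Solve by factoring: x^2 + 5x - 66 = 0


We need two numbers that multiply to -66 and add to 5.
Those numbers are -6 and 11 (since (-6) * 11 = -66 and (-6) + 11 = 5).
So x^2 + 5x - 66 = (x - 6)(x + 11) = 0
Setting each factor to zero: x = 6 or x = -11

x = -11, x = 6


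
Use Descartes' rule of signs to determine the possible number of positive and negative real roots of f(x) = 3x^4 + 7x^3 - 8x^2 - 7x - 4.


Descartes' rule of signs:

For positive roots, count sign changes in f(x) = 3x^4 + 7x^3 - 8x^2 - 7x - 4:
Signs of coefficients: +, +, -, -, -
Number of sign changes: 1
Possible positive real roots: 1

For negative roots, examine f(-x) = 3x^4 - 7x^3 - 8x^2 + 7x - 4:
Signs of coefficients: +, -, -, +, -
Number of sign changes: 3
Possible negative real roots: 3, 1

Positive roots: 1; Negative roots: 3 or 1


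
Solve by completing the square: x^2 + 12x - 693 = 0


Start: x^2 + 12x - 693 = 0
Move constant: x^2 + 12x = 693
Half of 12 is 6, squared is 36
Add 36 to both sides: x^2 + 12x + 36 = 729
(x + 6)^2 = 729
x + 6 = ±27
x = -6 + 27 = 21 or x = -6 - 27 = -33

x = -33, x = 21


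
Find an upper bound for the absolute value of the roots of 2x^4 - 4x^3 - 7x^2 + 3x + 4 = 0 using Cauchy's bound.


Cauchy's bound: all roots r satisfy |r| <= 1 + max(|a_i/a_n|) for i = 0,...,n-1
where a_n is the leading coefficient.

Coefficients: [2, -4, -7, 3, 4]
Leading coefficient a_n = 2
Ratios |a_i/a_n|: 2, 7/2, 3/2, 2
Maximum ratio: 7/2
Cauchy's bound: |r| <= 1 + 7/2 = 9/2

Upper bound = 9/2


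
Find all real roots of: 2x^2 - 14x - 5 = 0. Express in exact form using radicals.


Using the quadratic formula: x = (-b ± sqrt(b^2 - 4ac)) / (2a)
Here a = 2, b = -14, c = -5
Discriminant = b^2 - 4ac = (-14)^2 - 4(2)(-5) = 196 + 40 = 236
Since discriminant = 236 > 0, there are two real roots.
x = (14 ± 2*sqrt(59)) / 4
Simplifying: x = (7 ± sqrt(59)) / 2
Numerically: x ≈ 7.3406 or x ≈ -0.3406

x = (7 + sqrt(59)) / 2 or x = (7 - sqrt(59)) / 2


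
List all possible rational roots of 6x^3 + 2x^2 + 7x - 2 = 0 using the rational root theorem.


Rational root theorem: possible roots are ±p/q where:
  p divides the constant term (-2): p ∈ {1, 2}
  q divides the leading coefficient (6): q ∈ {1, 2, 3, 6}

All possible rational roots: -2, -1, -2/3, -1/2, -1/3, -1/6, 1/6, 1/3, 1/2, 2/3, 1, 2

-2, -1, -2/3, -1/2, -1/3, -1/6, 1/6, 1/3, 1/2, 2/3, 1, 2


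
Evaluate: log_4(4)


We need the exponent such that 4^? = 4
4^1 = 4
Therefore log_4(4) = 1

1


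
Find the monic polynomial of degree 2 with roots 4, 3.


A monic polynomial with roots 4, 3 is:
p(x) = (x - 4)(x - 3)
After multiplying by (x - 4): x - 4
After multiplying by (x - 3): x^2 - 7x + 12

x^2 - 7x + 12


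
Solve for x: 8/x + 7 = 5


Subtract 7 from both sides: 8/x = -2
Multiply both sides by x: 8 = -2 * x
Divide by -2: x = -4

x = -4


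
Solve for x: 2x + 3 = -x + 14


Starting with: 2x + 3 = -x + 14
Move all x terms to left: (2 + 1)x = 14 - 3
Simplify: 3x = 11
Divide both sides by 3: x = 11/3

x = 11/3


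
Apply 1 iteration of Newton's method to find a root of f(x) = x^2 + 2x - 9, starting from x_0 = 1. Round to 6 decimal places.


Newton's method: x_(n+1) = x_n - f(x_n)/f'(x_n)
f(x) = x^2 + 2x - 9
f'(x) = 2x + 2

Iteration 1:
  f(1.000000) = -6.000000
  f'(1.000000) = 4.000000
  x_1 = 1.000000 - (-6.000000)/(4.000000) = 2.500000

x_1 = 2.500000


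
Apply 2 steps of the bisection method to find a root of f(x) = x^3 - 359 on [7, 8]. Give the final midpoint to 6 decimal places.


f(x) = x^3 - 359
f(7) = -16 < 0
f(8) = 153 > 0

Step 1: midpoint = (7.000000 + 8.000000)/2 = 7.500000
  f(7.500000) = 62.875000
  f(mid) > 0, so root is in [7.000000, 7.500000]

Step 2: midpoint = (7.000000 + 7.500000)/2 = 7.250000
  f(7.250000) = 22.078125
  f(mid) > 0, so root is in [7.000000, 7.250000]

midpoint = 7.250000


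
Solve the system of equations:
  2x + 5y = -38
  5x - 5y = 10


Using Cramer's rule:
Determinant D = (2)(-5) - (5)(5) = -10 - 25 = -35
Dx = (-38)(-5) - (10)(5) = 190 - 50 = 140
Dy = (2)(10) - (5)(-38) = 20 + 190 = 210
x = Dx/D = 140/-35 = -4
y = Dy/D = 210/-35 = -6

x = -4, y = -6


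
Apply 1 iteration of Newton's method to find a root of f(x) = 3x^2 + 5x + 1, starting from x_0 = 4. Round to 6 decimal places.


Newton's method: x_(n+1) = x_n - f(x_n)/f'(x_n)
f(x) = 3x^2 + 5x + 1
f'(x) = 6x + 5

Iteration 1:
  f(4.000000) = 69.000000
  f'(4.000000) = 29.000000
  x_1 = 4.000000 - (69.000000)/(29.000000) = 1.620690

x_1 = 1.620690


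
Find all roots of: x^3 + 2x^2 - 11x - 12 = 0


Let p(x) = x^3 + 2x^2 - 11x - 12. By the rational root theorem (leading coefficient 1), any rational root is an integer divisor of 12: try ±1, ±2, ... in turn.
Test x = 1: value = -20 ≠ 0.
Test x = -1: value = 0 ✓, so (x + 1) is a factor.
Synthetic division by (x + 1): bring down 1; 1(-1) + 2 = 1; 1(-1) - 11 = -12; (-12)(-1) - 12 = 0 → quotient x^2 + x - 12, remainder 0.
Solve the quadratic x^2 + x - 12 = 0: discriminant = 1^2 - 4(1)(-12) = 1 + 48 = 49.
sqrt(49) = 7, so x = (-1 ± 7)/2: x = 3 or x = -4.
Collecting all roots found:

x = -4, x = -1, x = 3


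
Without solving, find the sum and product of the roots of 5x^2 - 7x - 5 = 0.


By Vieta's formulas for ax^2 + bx + c = 0:
  Sum of roots = -b/a
  Product of roots = c/a

Here a = 5, b = -7, c = -5
Sum = -(-7)/5 = 7/5
Product = -5/5 = -1

Sum = 7/5, Product = -1


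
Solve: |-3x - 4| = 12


An absolute value equation |expr| = 12 gives two cases:
Case 1: -3x - 4 = 12
  -3x = 16, so x = -16/3
Case 2: -3x - 4 = -12
  -3x = -8, so x = 8/3

x = -16/3, x = 8/3
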